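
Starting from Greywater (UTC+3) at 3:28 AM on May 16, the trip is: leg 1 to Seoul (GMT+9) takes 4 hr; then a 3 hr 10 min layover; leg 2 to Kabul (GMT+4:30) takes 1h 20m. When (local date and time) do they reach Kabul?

Convert departure to UTC: 3:28 AM − 3:00 = 12:28 AM UTC on May 16.
Add 4 hours leg 1 → 4:28 AM UTC.
Add 3 hours 10 minutes layover in Seoul → 7:38 AM UTC.
Add 1 hour and 20 minutes leg 2 → 8:58 AM UTC.
Kabul is UTC+4:30, so local arrival = 8:58 AM + 4:30 = 1:28 PM on May 16.

1:28 PM on May 16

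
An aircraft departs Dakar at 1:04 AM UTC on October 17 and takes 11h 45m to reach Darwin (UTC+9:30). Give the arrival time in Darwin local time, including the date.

10:19 PM on October 17

Departure is given in UTC: 1:04 AM on Oct 17.
Add 11 hours and 45 minutes → 12:49 PM UTC.
Darwin is UTC+9:30: 12:49 PM + 9:30 = 10:19 PM on Oct 17.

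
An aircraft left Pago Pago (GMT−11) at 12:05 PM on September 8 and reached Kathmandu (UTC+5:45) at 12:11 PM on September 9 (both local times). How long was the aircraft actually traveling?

Departure in UTC: 12:05 PM + 11:00 = 11:05 PM on Sep 8.
Arrival in UTC: 12:11 PM − 5:45 = 6:26 AM on Sep 9.
Elapsed = 6:26 AM − 11:05 PM (+1 day) = 7 hours 21 minutes.

7 hours 21 minutes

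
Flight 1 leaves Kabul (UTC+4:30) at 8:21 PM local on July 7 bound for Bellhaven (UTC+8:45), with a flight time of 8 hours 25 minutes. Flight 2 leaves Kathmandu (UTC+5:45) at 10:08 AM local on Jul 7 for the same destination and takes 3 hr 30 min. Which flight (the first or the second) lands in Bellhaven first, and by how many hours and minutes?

Flight 1 in UTC: 8:21 PM − 4:30 = 3:51 PM on Jul 7.
+8 hours 25 minutes → arrive 12:16 AM UTC on Jul 8.
Flight 2 in UTC: 10:08 AM − 5:45 = 4:23 AM on Jul 7.
+3 hours and 30 minutes → arrive 7:53 AM UTC on Jul 7.
Flight 2 lands earlier by 16 hours 23 minutes.

the second, by 16 hours 23 minutes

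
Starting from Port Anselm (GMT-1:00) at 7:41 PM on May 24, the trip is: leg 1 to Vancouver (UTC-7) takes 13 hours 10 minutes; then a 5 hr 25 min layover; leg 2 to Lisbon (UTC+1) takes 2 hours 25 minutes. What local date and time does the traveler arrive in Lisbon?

Convert departure to UTC: 7:41 PM + 1:00 = 8:41 PM UTC on May 24.
Add 13 hours and 10 minutes leg 1 → 9:51 AM UTC (May 25).
Add 5 hours 25 minutes layover in Vancouver → 3:16 PM UTC.
Add 2 hours 25 minutes leg 2 → 5:41 PM UTC.
Lisbon is UTC+1:00, so local arrival = 5:41 PM + 1:00 = 6:41 PM on May 25.

6:41 PM on May 25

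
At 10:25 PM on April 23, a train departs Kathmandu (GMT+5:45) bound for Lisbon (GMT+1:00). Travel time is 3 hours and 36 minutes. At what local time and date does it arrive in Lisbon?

9:16 PM on Apr 23

Convert departure to UTC: 10:25 PM − 5:45 = 4:40 PM UTC on Apr 23.
Add 3 hours 36 minutes travel time → 8:16 PM UTC.
Lisbon is UTC+1:00, so local arrival = 8:16 PM + 1:00 = 9:16 PM on Apr 23.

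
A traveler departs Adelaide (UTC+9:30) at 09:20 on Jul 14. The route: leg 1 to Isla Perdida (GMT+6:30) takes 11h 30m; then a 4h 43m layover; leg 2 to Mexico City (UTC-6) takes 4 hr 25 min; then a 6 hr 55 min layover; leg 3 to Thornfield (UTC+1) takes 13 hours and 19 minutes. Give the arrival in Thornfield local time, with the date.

Convert departure to UTC: 09:20 − 9:30 = 23:50 UTC on Jul 13.
Add 11 hours and 30 minutes leg 1 → 11:20 UTC (Jul 14).
Add 4 hours and 43 minutes layover in Isla Perdida → 16:03 UTC.
Add 4 hours 25 minutes leg 2 → 20:28 UTC.
Add 6 hours 55 minutes layover in Mexico City → 03:23 UTC (Jul 15).
Add 13 hours and 19 minutes leg 3 → 16:42 UTC.
Thornfield is UTC+1:00, so local arrival = 16:42 + 1:00 = 17:42 on Jul 15.

17:42 on Jul 15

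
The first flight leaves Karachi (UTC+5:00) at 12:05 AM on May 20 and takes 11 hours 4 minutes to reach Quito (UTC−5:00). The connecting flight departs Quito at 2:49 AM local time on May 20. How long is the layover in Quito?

Convert departure to UTC: 12:05 AM − 5:00 = 7:05 PM UTC on May 19.
Add 11 hours 4 minutes flight time → 6:09 AM UTC (May 20).
Quito is UTC−5:00, so local arrival = 6:09 AM − 5:00 = 1:09 AM on May 20.
Layover = 2:49 AM − 1:09 AM = 1 hour 40 minutes.

1 hour 40 minutes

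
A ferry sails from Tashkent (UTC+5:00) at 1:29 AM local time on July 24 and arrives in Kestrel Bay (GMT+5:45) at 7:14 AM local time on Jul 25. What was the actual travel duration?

29 hours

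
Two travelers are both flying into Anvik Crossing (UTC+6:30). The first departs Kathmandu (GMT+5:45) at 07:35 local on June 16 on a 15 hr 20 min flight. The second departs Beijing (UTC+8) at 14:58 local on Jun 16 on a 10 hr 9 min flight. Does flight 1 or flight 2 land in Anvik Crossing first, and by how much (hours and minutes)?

Flight 1 in UTC: 07:35 − 5:45 = 01:50 on Jun 16.
+15 hours 20 minutes → arrive 17:10 UTC on Jun 16.
Flight 2 in UTC: 14:58 − 8:00 = 06:58 on Jun 16.
+10 hours and 9 minutes → arrive 17:07 UTC on Jun 16.
Flight 2 lands earlier by 3 minutes.

the second, by 3 minutes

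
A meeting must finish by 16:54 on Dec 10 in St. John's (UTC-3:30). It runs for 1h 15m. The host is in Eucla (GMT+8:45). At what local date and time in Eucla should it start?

03:54 on December 11

Target end time in UTC: 16:54 + 3:30 = 20:24 on Dec 10.
Subtract 1 hour 15 minutes → start 19:09 UTC on Dec 10.
Eucla is UTC+8:45: 19:09 + 8:45 = 03:54 on Dec 11.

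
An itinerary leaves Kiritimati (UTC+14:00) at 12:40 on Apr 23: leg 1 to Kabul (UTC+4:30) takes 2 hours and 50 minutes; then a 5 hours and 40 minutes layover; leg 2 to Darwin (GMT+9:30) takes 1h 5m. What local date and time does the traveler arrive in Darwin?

17:45 on April 23

Convert departure to UTC: 12:40 − 14:00 = 22:40 UTC on Apr 22.
Add 2 hours 50 minutes leg 1 → 01:30 UTC (Apr 23).
Add 5 hours 40 minutes layover in Kabul → 07:10 UTC.
Add 1 hour and 5 minutes leg 2 → 08:15 UTC.
Darwin is UTC+9:30, so local arrival = 08:15 + 9:30 = 17:45 on Apr 23.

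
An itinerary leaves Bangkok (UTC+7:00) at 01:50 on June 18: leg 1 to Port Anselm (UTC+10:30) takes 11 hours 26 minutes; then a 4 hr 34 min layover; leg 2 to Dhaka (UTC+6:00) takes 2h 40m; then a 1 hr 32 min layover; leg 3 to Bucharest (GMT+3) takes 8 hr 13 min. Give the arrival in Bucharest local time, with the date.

Convert departure to UTC: 01:50 − 7:00 = 18:50 UTC on Jun 17.
Add 11 hours and 26 minutes leg 1 → 06:16 UTC (Jun 18).
Add 4 hours and 34 minutes layover in Port Anselm → 10:50 UTC.
Add 2 hours 40 minutes leg 2 → 13:30 UTC.
Add 1 hour and 32 minutes layover in Dhaka → 15:02 UTC.
Add 8 hours 13 minutes leg 3 → 23:15 UTC.
Bucharest is UTC+3:00, so local arrival = 23:15 + 3:00 = 02:15 on Jun 19.

02:15 on June 19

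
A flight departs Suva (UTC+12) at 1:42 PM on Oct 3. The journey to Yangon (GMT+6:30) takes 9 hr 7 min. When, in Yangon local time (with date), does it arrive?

5:19 PM on October 3

Yangon is 5:30 behind Suva.
After 9 hours and 7 minutes it is 10:49 PM in Suva.
Shift by the zone difference: 10:49 PM − 5:30 = 5:19 PM on Oct 3 in Yangon.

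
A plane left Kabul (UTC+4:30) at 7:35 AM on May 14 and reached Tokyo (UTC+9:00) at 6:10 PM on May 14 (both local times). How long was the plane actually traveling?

Departure in UTC: 7:35 AM − 4:30 = 3:05 AM on May 14.
Arrival in UTC: 6:10 PM − 9:00 = 9:10 AM on May 14.
Elapsed = 9:10 AM − 3:05 AM = 6 hours 5 minutes.

6 hours 5 minutes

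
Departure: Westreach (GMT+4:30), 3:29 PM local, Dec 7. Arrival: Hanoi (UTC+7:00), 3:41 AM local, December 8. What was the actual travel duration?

Departure in UTC: 3:29 PM − 4:30 = 10:59 AM on Dec 7.
Arrival in UTC: 3:41 AM − 7:00 = 8:41 PM on Dec 7.
Elapsed = 8:41 PM − 10:59 AM = 9 hours 42 minutes.

9 hours 42 minutes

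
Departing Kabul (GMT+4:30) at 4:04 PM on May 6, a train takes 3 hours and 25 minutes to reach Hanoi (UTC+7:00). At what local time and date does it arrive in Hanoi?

9:59 PM on May 6

Convert departure to UTC: 4:04 PM − 4:30 = 11:34 AM UTC on May 6.
Add 3 hours and 25 minutes travel time → 2:59 PM UTC.
Hanoi is UTC+7:00, so local arrival = 2:59 PM + 7:00 = 9:59 PM on May 6.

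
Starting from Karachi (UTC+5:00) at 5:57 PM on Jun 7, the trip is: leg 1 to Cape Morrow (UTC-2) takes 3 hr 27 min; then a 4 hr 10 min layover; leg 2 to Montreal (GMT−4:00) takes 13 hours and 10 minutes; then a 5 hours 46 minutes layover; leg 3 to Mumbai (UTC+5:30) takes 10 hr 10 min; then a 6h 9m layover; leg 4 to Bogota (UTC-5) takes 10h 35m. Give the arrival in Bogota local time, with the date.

1:24 PM on June 9

Convert departure to UTC: 5:57 PM − 5:00 = 12:57 PM UTC on Jun 7.
Add 3 hours and 27 minutes leg 1 → 4:24 PM UTC.
Add 4 hours and 10 minutes layover in Cape Morrow → 8:34 PM UTC.
Add 13 hours and 10 minutes leg 2 → 9:44 AM UTC (Jun 8).
Add 5 hours and 46 minutes layover in Montreal → 3:30 PM UTC.
Add 10 hours 10 minutes leg 3 → 1:40 AM UTC (Jun 9).
Add 6 hours and 9 minutes layover in Mumbai → 7:49 AM UTC.
Add 10 hours 35 minutes leg 4 → 6:24 PM UTC.
Bogota is UTC−5:00, so local arrival = 6:24 PM − 5:00 = 1:24 PM on Jun 9.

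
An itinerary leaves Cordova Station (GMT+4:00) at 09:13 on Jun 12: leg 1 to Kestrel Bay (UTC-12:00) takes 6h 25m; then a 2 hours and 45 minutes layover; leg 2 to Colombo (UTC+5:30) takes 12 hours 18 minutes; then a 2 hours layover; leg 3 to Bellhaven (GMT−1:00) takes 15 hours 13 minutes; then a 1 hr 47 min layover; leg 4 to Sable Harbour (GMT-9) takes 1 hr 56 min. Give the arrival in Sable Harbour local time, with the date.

14:37 on June 13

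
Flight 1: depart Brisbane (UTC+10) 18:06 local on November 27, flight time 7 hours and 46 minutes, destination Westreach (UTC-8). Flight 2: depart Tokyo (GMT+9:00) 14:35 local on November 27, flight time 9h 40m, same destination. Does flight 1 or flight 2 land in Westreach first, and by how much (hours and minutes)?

the second, by 37 minutes

Flight 1 in UTC: 18:06 − 10:00 = 08:06 on Nov 27.
+7 hours and 46 minutes → arrive 15:52 UTC on Nov 27.
Flight 2 in UTC: 14:35 − 9:00 = 05:35 on Nov 27.
+9 hours and 40 minutes → arrive 15:15 UTC on Nov 27.
Flight 2 lands earlier by 37 minutes.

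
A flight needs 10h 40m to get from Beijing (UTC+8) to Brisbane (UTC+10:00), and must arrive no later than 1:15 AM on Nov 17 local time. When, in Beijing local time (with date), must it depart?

12:35 PM on November 16

Target arrival in UTC: 1:15 AM − 10:00 = 3:15 PM on Nov 16.
Subtract 10 hours 40 minutes → departure 4:35 AM UTC on Nov 16.
Beijing is UTC+8:00: 4:35 AM + 8:00 = 12:35 PM on Nov 16.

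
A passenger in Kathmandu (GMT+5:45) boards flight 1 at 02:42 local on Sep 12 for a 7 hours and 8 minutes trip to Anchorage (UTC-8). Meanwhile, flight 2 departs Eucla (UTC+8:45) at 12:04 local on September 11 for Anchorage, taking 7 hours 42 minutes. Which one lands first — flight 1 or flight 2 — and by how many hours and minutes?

Flight 1 in UTC: 02:42 − 5:45 = 20:57 on Sep 11.
+7 hours and 8 minutes → arrive 04:05 UTC on Sep 12.
Flight 2 in UTC: 12:04 − 8:45 = 03:19 on Sep 11.
+7 hours 42 minutes → arrive 11:01 UTC on Sep 11.
Flight 2 lands earlier by 17 hours 4 minutes.

the second, by 17 hours 4 minutes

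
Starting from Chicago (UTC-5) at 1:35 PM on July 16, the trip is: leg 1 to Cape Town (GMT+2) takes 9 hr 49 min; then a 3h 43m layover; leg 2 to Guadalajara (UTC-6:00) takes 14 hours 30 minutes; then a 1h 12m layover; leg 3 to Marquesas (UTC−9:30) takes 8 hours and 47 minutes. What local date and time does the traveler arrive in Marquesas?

Convert departure to UTC: 1:35 PM + 5:00 = 6:35 PM UTC on Jul 16.
Add 9 hours and 49 minutes leg 1 → 4:24 AM UTC (Jul 17).
Add 3 hours 43 minutes layover in Cape Town → 8:07 AM UTC.
Add 14 hours and 30 minutes leg 2 → 10:37 PM UTC.
Add 1 hour and 12 minutes layover in Guadalajara → 11:49 PM UTC.
Add 8 hours 47 minutes leg 3 → 8:36 AM UTC (Jul 18).
Marquesas is UTC−9:30, so local arrival = 8:36 AM − 9:30 = 11:06 PM on Jul 17.

11:06 PM on July 17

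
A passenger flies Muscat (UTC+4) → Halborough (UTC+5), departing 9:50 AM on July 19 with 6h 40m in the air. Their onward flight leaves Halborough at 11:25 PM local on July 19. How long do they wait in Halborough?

5 hours 55 minutes

Convert departure to UTC: 9:50 AM − 4:00 = 5:50 AM UTC on Jul 19.
Add 6 hours and 40 minutes flight time → 12:30 PM UTC.
Halborough is UTC+5:00, so local arrival = 12:30 PM + 5:00 = 5:30 PM on Jul 19.
Layover = 11:25 PM − 5:30 PM = 5 hours 55 minutes.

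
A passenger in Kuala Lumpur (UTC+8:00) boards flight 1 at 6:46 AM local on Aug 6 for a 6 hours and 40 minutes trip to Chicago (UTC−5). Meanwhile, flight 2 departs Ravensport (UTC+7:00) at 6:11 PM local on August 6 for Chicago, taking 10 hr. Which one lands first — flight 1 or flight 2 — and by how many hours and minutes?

the first, by 15 hours 45 minutes

Flight 1 in UTC: 6:46 AM − 8:00 = 10:46 PM on Aug 5.
+6 hours 40 minutes → arrive 5:26 AM UTC on Aug 6.
Flight 2 in UTC: 6:11 PM − 7:00 = 11:11 AM on Aug 6.
+10 hours → arrive 9:11 PM UTC on Aug 6.
Flight 1 lands earlier by 15 hours 45 minutes.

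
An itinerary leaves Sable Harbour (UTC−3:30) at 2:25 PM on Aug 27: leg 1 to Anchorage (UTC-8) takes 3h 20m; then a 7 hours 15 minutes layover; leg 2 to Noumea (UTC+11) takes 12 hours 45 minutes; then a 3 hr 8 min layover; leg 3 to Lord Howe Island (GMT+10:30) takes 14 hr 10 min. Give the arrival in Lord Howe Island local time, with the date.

9:03 PM on August 29

Convert departure to UTC: 2:25 PM + 3:30 = 5:55 PM UTC on Aug 27.
Add 3 hours and 20 minutes leg 1 → 9:15 PM UTC.
Add 7 hours and 15 minutes layover in Anchorage → 4:30 AM UTC (Aug 28).
Add 12 hours 45 minutes leg 2 → 5:15 PM UTC.
Add 3 hours 8 minutes layover in Noumea → 8:23 PM UTC.
Add 14 hours 10 minutes leg 3 → 10:33 AM UTC (Aug 29).
Lord Howe Island is UTC+10:30, so local arrival = 10:33 AM + 10:30 = 9:03 PM on Aug 29.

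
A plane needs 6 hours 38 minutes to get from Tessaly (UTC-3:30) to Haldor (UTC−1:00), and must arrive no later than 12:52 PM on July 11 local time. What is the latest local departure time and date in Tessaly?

Target arrival in UTC: 12:52 PM + 1:00 = 1:52 PM on Jul 11.
Subtract 6 hours and 38 minutes → departure 7:14 AM UTC on Jul 11.
Tessaly is UTC−3:30: 7:14 AM − 3:30 = 3:44 AM on Jul 11.

3:44 AM on Jul 11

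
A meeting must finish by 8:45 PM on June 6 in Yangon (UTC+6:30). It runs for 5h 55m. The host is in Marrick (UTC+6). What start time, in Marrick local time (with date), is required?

Target end time in UTC: 8:45 PM − 6:30 = 2:15 PM on Jun 6.
Subtract 5 hours 55 minutes → start 8:20 AM UTC on Jun 6.
Marrick is UTC+6:00: 8:20 AM + 6:00 = 2:20 PM on Jun 6.

2:20 PM on June 6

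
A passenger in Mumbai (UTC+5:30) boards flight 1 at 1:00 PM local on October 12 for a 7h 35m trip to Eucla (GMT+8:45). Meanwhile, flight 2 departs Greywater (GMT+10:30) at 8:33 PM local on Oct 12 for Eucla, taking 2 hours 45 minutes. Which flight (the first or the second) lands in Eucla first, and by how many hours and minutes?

Flight 1 in UTC: 1:00 PM − 5:30 = 7:30 AM on Oct 12.
+7 hours and 35 minutes → arrive 3:05 PM UTC on Oct 12.
Flight 2 in UTC: 8:33 PM − 10:30 = 10:03 AM on Oct 12.
+2 hours and 45 minutes → arrive 12:48 PM UTC on Oct 12.
Flight 2 lands earlier by 2 hours 17 minutes.

the second, by 2 hours 17 minutes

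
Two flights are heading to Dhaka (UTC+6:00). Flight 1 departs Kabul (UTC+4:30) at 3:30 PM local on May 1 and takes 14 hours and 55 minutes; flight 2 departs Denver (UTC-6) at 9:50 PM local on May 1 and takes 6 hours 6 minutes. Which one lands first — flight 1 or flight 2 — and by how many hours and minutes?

the first, by 8 hours 1 minute

Flight 1 in UTC: 3:30 PM − 4:30 = 11:00 AM on May 1.
+14 hours 55 minutes → arrive 1:55 AM UTC on May 2.
Flight 2 in UTC: 9:50 PM + 6:00 = 3:50 AM on May 2.
+6 hours 6 minutes → arrive 9:56 AM UTC on May 2.
Flight 1 lands earlier by 8 hours 1 minute.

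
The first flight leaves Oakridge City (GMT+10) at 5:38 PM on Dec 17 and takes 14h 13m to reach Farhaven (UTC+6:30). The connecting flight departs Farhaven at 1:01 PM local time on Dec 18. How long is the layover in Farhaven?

8 hours 40 minutes

Convert departure to UTC: 5:38 PM − 10:00 = 7:38 AM UTC on Dec 17.
Add 14 hours and 13 minutes flight time → 9:51 PM UTC.
Farhaven is UTC+6:30, so local arrival = 9:51 PM + 6:30 = 4:21 AM on Dec 18.
Layover = 1:01 PM − 4:21 AM = 8 hours 40 minutes.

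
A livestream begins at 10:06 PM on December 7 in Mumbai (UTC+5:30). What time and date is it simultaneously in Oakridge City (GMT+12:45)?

5:21 AM on December 8

Oakridge City is 7:15 ahead of Mumbai.
Shift by the zone difference: 10:06 PM + 7:15 = 5:21 AM on Dec 8 in Oakridge City.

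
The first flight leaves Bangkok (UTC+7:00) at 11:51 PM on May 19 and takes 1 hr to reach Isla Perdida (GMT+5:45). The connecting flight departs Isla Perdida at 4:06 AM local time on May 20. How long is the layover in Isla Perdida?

4 hours 30 minutes

Convert departure to UTC: 11:51 PM − 7:00 = 4:51 PM UTC on May 19.
Add 1 hour flight time → 5:51 PM UTC.
Isla Perdida is UTC+5:45, so local arrival = 5:51 PM + 5:45 = 11:36 PM on May 19.
Layover = 4:06 AM − 11:36 PM (+1 day) = 4 hours 30 minutes.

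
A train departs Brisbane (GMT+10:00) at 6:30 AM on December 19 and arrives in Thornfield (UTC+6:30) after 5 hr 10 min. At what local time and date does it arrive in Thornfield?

8:10 AM on Dec 19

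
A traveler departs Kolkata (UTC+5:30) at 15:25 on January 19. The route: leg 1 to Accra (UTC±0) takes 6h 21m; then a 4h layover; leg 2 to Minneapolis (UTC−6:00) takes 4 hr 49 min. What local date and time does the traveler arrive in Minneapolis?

Convert departure to UTC: 15:25 − 5:30 = 09:55 UTC on Jan 19.
Add 6 hours and 21 minutes leg 1 → 16:16 UTC.
Add 4 hours layover in Accra → 20:16 UTC.
Add 4 hours and 49 minutes leg 2 → 01:05 UTC (Jan 20).
Minneapolis is UTC−6:00, so local arrival = 01:05 − 6:00 = 19:05 on Jan 19.

19:05 on Jan 19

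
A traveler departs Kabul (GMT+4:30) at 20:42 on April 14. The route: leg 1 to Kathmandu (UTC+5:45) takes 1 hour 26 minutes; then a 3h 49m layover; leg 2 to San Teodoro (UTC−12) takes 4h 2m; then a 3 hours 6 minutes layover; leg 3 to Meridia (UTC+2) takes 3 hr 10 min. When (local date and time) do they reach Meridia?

Convert departure to UTC: 20:42 − 4:30 = 16:12 UTC on Apr 14.
Add 1 hour and 26 minutes leg 1 → 17:38 UTC.
Add 3 hours and 49 minutes layover in Kathmandu → 21:27 UTC.
Add 4 hours 2 minutes leg 2 → 01:29 UTC (Apr 15).
Add 3 hours 6 minutes layover in San Teodoro → 04:35 UTC.
Add 3 hours 10 minutes leg 3 → 07:45 UTC.
Meridia is UTC+2:00, so local arrival = 07:45 + 2:00 = 09:45 on Apr 15.

09:45 on April 15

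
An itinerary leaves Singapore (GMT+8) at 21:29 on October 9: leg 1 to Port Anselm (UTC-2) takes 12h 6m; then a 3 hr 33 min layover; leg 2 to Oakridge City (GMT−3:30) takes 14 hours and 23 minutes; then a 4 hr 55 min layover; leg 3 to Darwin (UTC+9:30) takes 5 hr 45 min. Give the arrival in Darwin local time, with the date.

Convert departure to UTC: 21:29 − 8:00 = 13:29 UTC on Oct 9.
Add 12 hours 6 minutes leg 1 → 01:35 UTC (Oct 10).
Add 3 hours and 33 minutes layover in Port Anselm → 05:08 UTC.
Add 14 hours 23 minutes leg 2 → 19:31 UTC.
Add 4 hours and 55 minutes layover in Oakridge City → 00:26 UTC (Oct 11).
Add 5 hours 45 minutes leg 3 → 06:11 UTC.
Darwin is UTC+9:30, so local arrival = 06:11 + 9:30 = 15:41 on Oct 11.

15:41 on October 11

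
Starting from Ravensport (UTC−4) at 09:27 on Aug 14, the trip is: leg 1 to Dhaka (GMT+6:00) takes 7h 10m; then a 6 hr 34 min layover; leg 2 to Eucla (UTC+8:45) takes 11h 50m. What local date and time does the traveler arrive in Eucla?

23:46 on August 15

Convert departure to UTC: 09:27 + 4:00 = 13:27 UTC on Aug 14.
Add 7 hours and 10 minutes leg 1 → 20:37 UTC.
Add 6 hours and 34 minutes layover in Dhaka → 03:11 UTC (Aug 15).
Add 11 hours 50 minutes leg 2 → 15:01 UTC.
Eucla is UTC+8:45, so local arrival = 15:01 + 8:45 = 23:46 on Aug 15.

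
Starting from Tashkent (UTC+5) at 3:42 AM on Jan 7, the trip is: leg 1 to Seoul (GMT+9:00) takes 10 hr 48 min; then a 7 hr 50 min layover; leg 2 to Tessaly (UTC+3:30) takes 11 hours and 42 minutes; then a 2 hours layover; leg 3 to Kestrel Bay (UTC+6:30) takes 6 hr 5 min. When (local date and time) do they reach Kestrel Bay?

7:37 PM on January 8

Convert departure to UTC: 3:42 AM − 5:00 = 10:42 PM UTC on Jan 6.
Add 10 hours 48 minutes leg 1 → 9:30 AM UTC (Jan 7).
Add 7 hours and 50 minutes layover in Seoul → 5:20 PM UTC.
Add 11 hours and 42 minutes leg 2 → 5:02 AM UTC (Jan 8).
Add 2 hours layover in Tessaly → 7:02 AM UTC.
Add 6 hours 5 minutes leg 3 → 1:07 PM UTC.
Kestrel Bay is UTC+6:30, so local arrival = 1:07 PM + 6:30 = 7:37 PM on Jan 8.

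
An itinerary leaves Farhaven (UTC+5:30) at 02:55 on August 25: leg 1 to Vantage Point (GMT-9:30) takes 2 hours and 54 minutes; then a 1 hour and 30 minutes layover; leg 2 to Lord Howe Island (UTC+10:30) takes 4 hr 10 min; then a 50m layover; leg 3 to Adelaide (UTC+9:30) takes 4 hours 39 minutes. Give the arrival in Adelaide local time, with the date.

20:58 on August 25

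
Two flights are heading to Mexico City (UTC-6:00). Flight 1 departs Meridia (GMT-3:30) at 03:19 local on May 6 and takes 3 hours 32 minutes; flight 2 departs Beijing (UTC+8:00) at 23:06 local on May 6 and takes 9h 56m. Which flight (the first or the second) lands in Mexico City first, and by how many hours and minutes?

the first, by 14 hours 41 minutes

Flight 1 in UTC: 03:19 + 3:30 = 06:49 on May 6.
+3 hours 32 minutes → arrive 10:21 UTC on May 6.
Flight 2 in UTC: 23:06 − 8:00 = 15:06 on May 6.
+9 hours and 56 minutes → arrive 01:02 UTC on May 7.
Flight 1 lands earlier by 14 hours 41 minutes.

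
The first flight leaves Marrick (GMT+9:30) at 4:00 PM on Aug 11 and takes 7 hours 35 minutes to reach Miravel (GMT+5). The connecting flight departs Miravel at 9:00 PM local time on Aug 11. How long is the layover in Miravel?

1 hour 55 minutes

Convert departure to UTC: 4:00 PM − 9:30 = 6:30 AM UTC on Aug 11.
Add 7 hours and 35 minutes flight time → 2:05 PM UTC.
Miravel is UTC+5:00, so local arrival = 2:05 PM + 5:00 = 7:05 PM on Aug 11.
Layover = 9:00 PM − 7:05 PM = 1 hour 55 minutes.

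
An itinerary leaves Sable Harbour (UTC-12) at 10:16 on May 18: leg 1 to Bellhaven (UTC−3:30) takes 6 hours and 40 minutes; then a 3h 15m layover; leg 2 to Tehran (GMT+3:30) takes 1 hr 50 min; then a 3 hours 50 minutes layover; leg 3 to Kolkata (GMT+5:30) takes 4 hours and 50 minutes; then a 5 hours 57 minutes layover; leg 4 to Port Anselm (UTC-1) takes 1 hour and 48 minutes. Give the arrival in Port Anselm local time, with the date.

01:26 on May 20

Convert departure to UTC: 10:16 + 12:00 = 22:16 UTC on May 18.
Add 6 hours 40 minutes leg 1 → 04:56 UTC (May 19).
Add 3 hours and 15 minutes layover in Bellhaven → 08:11 UTC.
Add 1 hour 50 minutes leg 2 → 10:01 UTC.
Add 3 hours and 50 minutes layover in Tehran → 13:51 UTC.
Add 4 hours and 50 minutes leg 3 → 18:41 UTC.
Add 5 hours and 57 minutes layover in Kolkata → 00:38 UTC (May 20).
Add 1 hour and 48 minutes leg 4 → 02:26 UTC.
Port Anselm is UTC−1:00, so local arrival = 02:26 − 1:00 = 01:26 on May 20.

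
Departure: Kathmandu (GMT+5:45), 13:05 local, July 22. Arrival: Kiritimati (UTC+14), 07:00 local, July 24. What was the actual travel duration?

Departure in UTC: 13:05 − 5:45 = 07:20 on Jul 22.
Arrival in UTC: 07:00 − 14:00 = 17:00 on Jul 23.
Elapsed = 17:00 − 07:20 (+1 day) = 33 hours 40 minutes.

33 hours 40 minutes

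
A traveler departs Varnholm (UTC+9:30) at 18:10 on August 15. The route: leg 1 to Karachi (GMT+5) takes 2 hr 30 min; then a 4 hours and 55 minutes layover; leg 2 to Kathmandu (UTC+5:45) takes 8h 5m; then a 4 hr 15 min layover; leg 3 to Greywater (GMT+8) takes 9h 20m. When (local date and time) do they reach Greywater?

21:45 on August 16

Convert departure to UTC: 18:10 − 9:30 = 08:40 UTC on Aug 15.
Add 2 hours 30 minutes leg 1 → 11:10 UTC.
Add 4 hours 55 minutes layover in Karachi → 16:05 UTC.
Add 8 hours and 5 minutes leg 2 → 00:10 UTC (Aug 16).
Add 4 hours and 15 minutes layover in Kathmandu → 04:25 UTC.
Add 9 hours and 20 minutes leg 3 → 13:45 UTC.
Greywater is UTC+8:00, so local arrival = 13:45 + 8:00 = 21:45 on Aug 16.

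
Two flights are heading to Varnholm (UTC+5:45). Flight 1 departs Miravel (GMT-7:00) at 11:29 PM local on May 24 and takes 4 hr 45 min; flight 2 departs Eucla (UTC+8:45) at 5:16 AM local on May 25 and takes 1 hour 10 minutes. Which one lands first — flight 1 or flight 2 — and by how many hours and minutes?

the second, by 13 hours 33 minutes

Flight 1 in UTC: 11:29 PM + 7:00 = 6:29 AM on May 25.
+4 hours and 45 minutes → arrive 11:14 AM UTC on May 25.
Flight 2 in UTC: 5:16 AM − 8:45 = 8:31 PM on May 24.
+1 hour 10 minutes → arrive 9:41 PM UTC on May 24.
Flight 2 lands earlier by 13 hours 33 minutes.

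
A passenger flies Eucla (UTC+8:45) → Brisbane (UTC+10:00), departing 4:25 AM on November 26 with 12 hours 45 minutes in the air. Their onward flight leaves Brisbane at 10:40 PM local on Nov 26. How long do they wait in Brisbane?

Convert departure to UTC: 4:25 AM − 8:45 = 7:40 PM UTC on Nov 25.
Add 12 hours 45 minutes flight time → 8:25 AM UTC (Nov 26).
Brisbane is UTC+10:00, so local arrival = 8:25 AM + 10:00 = 6:25 PM on Nov 26.
Layover = 10:40 PM − 6:25 PM = 4 hours 15 minutes.

4 hours 15 minutes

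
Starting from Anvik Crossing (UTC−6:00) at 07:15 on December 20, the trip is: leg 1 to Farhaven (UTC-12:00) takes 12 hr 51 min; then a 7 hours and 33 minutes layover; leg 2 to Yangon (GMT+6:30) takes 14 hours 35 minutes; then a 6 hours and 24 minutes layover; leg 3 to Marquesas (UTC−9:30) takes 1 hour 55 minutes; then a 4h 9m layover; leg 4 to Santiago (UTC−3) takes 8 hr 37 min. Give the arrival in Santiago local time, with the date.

Convert departure to UTC: 07:15 + 6:00 = 13:15 UTC on Dec 20.
Add 12 hours and 51 minutes leg 1 → 02:06 UTC (Dec 21).
Add 7 hours and 33 minutes layover in Farhaven → 09:39 UTC.
Add 14 hours and 35 minutes leg 2 → 00:14 UTC (Dec 22).
Add 6 hours 24 minutes layover in Yangon → 06:38 UTC.
Add 1 hour 55 minutes leg 3 → 08:33 UTC.
Add 4 hours and 9 minutes layover in Marquesas → 12:42 UTC.
Add 8 hours and 37 minutes leg 4 → 21:19 UTC.
Santiago is UTC−3:00, so local arrival = 21:19 − 3:00 = 18:19 on Dec 22.

18:19 on December 22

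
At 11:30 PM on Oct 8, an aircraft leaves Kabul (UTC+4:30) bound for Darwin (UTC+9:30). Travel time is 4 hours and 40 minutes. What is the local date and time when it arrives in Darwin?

Convert departure to UTC: 11:30 PM − 4:30 = 7:00 PM UTC on Oct 8.
Add 4 hours 40 minutes travel time → 11:40 PM UTC.
Darwin is UTC+9:30, so local arrival = 11:40 PM + 9:30 = 9:10 AM on Oct 9.

9:10 AM on Oct 9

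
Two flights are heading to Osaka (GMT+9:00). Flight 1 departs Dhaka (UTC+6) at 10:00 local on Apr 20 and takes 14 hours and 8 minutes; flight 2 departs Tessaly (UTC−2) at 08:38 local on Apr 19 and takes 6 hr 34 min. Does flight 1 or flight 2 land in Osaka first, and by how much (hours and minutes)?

Flight 1 in UTC: 10:00 − 6:00 = 04:00 on Apr 20.
+14 hours 8 minutes → arrive 18:08 UTC on Apr 20.
Flight 2 in UTC: 08:38 + 2:00 = 10:38 on Apr 19.
+6 hours 34 minutes → arrive 17:12 UTC on Apr 19.
Flight 2 lands earlier by 24 hours 56 minutes.

the second, by 24 hours 56 minutes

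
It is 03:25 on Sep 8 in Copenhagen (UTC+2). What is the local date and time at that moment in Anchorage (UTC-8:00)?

In UTC: 03:25 − 2:00 = 01:25 on Sep 8.
Anchorage is UTC−8:00: 01:25 − 8:00 = 17:25 on Sep 7.

17:25 on September 7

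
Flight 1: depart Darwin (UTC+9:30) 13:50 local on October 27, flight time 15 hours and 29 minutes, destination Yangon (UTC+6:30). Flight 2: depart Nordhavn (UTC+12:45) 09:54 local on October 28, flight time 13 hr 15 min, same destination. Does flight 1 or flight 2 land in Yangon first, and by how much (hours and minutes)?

the first, by 14 hours 35 minutes

Flight 1 in UTC: 13:50 − 9:30 = 04:20 on Oct 27.
+15 hours and 29 minutes → arrive 19:49 UTC on Oct 27.
Flight 2 in UTC: 09:54 − 12:45 = 21:09 on Oct 27.
+13 hours and 15 minutes → arrive 10:24 UTC on Oct 28.
Flight 1 lands earlier by 14 hours 35 minutes.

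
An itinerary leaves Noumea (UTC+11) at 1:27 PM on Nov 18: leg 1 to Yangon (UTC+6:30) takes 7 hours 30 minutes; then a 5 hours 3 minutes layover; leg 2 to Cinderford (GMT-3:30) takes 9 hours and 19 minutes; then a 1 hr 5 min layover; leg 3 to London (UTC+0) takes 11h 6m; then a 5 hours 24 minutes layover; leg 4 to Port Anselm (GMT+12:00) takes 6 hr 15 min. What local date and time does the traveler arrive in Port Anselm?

12:09 PM on Nov 20

Convert departure to UTC: 1:27 PM − 11:00 = 2:27 AM UTC on Nov 18.
Add 7 hours 30 minutes leg 1 → 9:57 AM UTC.
Add 5 hours 3 minutes layover in Yangon → 3:00 PM UTC.
Add 9 hours 19 minutes leg 2 → 12:19 AM UTC (Nov 19).
Add 1 hour and 5 minutes layover in Cinderford → 1:24 AM UTC.
Add 11 hours and 6 minutes leg 3 → 12:30 PM UTC.
Add 5 hours and 24 minutes layover in London → 5:54 PM UTC.
Add 6 hours and 15 minutes leg 4 → 12:09 AM UTC (Nov 20).
Port Anselm is UTC+12:00, so local arrival = 12:09 AM + 12:00 = 12:09 PM on Nov 20.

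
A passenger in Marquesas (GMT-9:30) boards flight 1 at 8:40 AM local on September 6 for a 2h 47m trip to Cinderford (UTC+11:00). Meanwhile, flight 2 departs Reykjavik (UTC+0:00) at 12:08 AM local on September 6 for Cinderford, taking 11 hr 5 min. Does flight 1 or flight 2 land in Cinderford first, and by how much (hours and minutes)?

Flight 1 in UTC: 8:40 AM + 9:30 = 6:10 PM on Sep 6.
+2 hours and 47 minutes → arrive 8:57 PM UTC on Sep 6.
Flight 2 departs at 12:08 AM UTC (Sep 6).
+11 hours 5 minutes → arrive 11:13 AM UTC on Sep 6.
Flight 2 lands earlier by 9 hours 44 minutes.

the second, by 9 hours 44 minutes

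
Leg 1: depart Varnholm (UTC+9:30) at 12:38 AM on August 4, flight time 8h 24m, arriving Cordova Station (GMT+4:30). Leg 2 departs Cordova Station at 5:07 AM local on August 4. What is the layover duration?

1 hour 5 minutes

Convert departure to UTC: 12:38 AM − 9:30 = 3:08 PM UTC on Aug 3.
Add 8 hours and 24 minutes flight time → 11:32 PM UTC.
Cordova Station is UTC+4:30, so local arrival = 11:32 PM + 4:30 = 4:02 AM on Aug 4.
Layover = 5:07 AM − 4:02 AM = 1 hour 5 minutes.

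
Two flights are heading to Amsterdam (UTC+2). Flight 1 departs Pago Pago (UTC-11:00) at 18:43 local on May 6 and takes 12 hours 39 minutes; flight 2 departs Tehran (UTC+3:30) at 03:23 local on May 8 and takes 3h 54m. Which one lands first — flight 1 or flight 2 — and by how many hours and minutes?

the first, by 9 hours 25 minutes

Flight 1 in UTC: 18:43 + 11:00 = 05:43 on May 7.
+12 hours and 39 minutes → arrive 18:22 UTC on May 7.
Flight 2 in UTC: 03:23 − 3:30 = 23:53 on May 7.
+3 hours and 54 minutes → arrive 03:47 UTC on May 8.
Flight 1 lands earlier by 9 hours 25 minutes.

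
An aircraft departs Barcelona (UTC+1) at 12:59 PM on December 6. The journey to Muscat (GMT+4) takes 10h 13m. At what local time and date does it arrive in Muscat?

Convert departure to UTC: 12:59 PM − 1:00 = 11:59 AM UTC on Dec 6.
Add 10 hours 13 minutes travel time → 10:12 PM UTC.
Muscat is UTC+4:00, so local arrival = 10:12 PM + 4:00 = 2:12 AM on Dec 7.

2:12 AM on December 7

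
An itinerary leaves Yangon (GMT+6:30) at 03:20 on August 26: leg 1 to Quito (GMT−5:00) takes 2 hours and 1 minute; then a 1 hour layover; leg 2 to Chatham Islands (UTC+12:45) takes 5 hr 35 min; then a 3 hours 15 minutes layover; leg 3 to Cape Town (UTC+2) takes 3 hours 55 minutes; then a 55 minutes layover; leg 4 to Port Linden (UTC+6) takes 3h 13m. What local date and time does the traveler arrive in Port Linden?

22:44 on August 26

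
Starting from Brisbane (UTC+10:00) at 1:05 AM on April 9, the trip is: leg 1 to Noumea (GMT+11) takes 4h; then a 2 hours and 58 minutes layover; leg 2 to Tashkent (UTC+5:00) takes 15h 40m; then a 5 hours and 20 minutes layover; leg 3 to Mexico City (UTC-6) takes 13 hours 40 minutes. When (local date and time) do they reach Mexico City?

Convert departure to UTC: 1:05 AM − 10:00 = 3:05 PM UTC on Apr 8.
Add 4 hours leg 1 → 7:05 PM UTC.
Add 2 hours 58 minutes layover in Noumea → 10:03 PM UTC.
Add 15 hours 40 minutes leg 2 → 1:43 PM UTC (Apr 9).
Add 5 hours 20 minutes layover in Tashkent → 7:03 PM UTC.
Add 13 hours and 40 minutes leg 3 → 8:43 AM UTC (Apr 10).
Mexico City is UTC−6:00, so local arrival = 8:43 AM − 6:00 = 2:43 AM on Apr 10.

2:43 AM on April 10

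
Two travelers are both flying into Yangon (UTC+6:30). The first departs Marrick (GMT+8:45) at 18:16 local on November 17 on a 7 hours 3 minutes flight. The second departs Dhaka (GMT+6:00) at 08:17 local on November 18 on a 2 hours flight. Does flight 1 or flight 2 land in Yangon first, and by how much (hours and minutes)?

the first, by 11 hours 43 minutes

Flight 1 in UTC: 18:16 − 8:45 = 09:31 on Nov 17.
+7 hours and 3 minutes → arrive 16:34 UTC on Nov 17.
Flight 2 in UTC: 08:17 − 6:00 = 02:17 on Nov 18.
+2 hours → arrive 04:17 UTC on Nov 18.
Flight 1 lands earlier by 11 hours 43 minutes.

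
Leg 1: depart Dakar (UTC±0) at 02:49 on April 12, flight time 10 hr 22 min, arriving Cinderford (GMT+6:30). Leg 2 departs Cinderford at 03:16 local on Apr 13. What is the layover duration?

Dakar is at UTC+0, so departure is already 02:49 UTC on Apr 12.
Add 10 hours 22 minutes flight time → 13:11 UTC.
Cinderford is UTC+6:30, so local arrival = 13:11 + 6:30 = 19:41 on Apr 12.
Layover = 03:16 − 19:41 (+1 day) = 7 hours 35 minutes.

7 hours 35 minutes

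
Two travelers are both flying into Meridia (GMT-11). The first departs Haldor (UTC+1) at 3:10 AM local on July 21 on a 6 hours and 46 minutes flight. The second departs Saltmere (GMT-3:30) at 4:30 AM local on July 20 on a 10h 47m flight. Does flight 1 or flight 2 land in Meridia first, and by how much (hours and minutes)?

the second, by 14 hours 9 minutes

Flight 1 in UTC: 3:10 AM − 1:00 = 2:10 AM on Jul 21.
+6 hours and 46 minutes → arrive 8:56 AM UTC on Jul 21.
Flight 2 in UTC: 4:30 AM + 3:30 = 8:00 AM on Jul 20.
+10 hours and 47 minutes → arrive 6:47 PM UTC on Jul 20.
Flight 2 lands earlier by 14 hours 9 minutes.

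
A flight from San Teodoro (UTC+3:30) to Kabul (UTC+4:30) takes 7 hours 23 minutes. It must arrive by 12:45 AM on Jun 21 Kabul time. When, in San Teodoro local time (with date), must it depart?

4:22 PM on June 20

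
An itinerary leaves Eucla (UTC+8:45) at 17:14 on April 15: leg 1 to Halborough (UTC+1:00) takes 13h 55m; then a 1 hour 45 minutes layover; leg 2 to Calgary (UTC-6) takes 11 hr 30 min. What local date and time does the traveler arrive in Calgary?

Convert departure to UTC: 17:14 − 8:45 = 08:29 UTC on Apr 15.
Add 13 hours and 55 minutes leg 1 → 22:24 UTC.
Add 1 hour and 45 minutes layover in Halborough → 00:09 UTC (Apr 16).
Add 11 hours and 30 minutes leg 2 → 11:39 UTC.
Calgary is UTC−6:00, so local arrival = 11:39 − 6:00 = 05:39 on Apr 16.

05:39 on April 16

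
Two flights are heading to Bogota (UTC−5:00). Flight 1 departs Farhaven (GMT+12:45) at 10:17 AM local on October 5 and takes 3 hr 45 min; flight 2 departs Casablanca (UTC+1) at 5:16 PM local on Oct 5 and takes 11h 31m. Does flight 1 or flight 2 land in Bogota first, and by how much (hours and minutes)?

Flight 1 in UTC: 10:17 AM − 12:45 = 9:32 PM on Oct 4.
+3 hours and 45 minutes → arrive 1:17 AM UTC on Oct 5.
Flight 2 in UTC: 5:16 PM − 1:00 = 4:16 PM on Oct 5.
+11 hours 31 minutes → arrive 3:47 AM UTC on Oct 6.
Flight 1 lands earlier by 26 hours 30 minutes.

the first, by 26 hours 30 minutes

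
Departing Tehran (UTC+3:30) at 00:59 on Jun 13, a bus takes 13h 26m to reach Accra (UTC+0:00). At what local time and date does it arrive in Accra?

10:55 on June 13

Convert departure to UTC: 00:59 − 3:30 = 21:29 UTC on Jun 12.
Add 13 hours and 26 minutes travel time → 10:55 UTC (Jun 13).
Accra is UTC+0, so local arrival is the same: 10:55 on Jun 13.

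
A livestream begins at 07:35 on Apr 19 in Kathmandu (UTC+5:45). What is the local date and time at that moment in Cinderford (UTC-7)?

18:50 on April 18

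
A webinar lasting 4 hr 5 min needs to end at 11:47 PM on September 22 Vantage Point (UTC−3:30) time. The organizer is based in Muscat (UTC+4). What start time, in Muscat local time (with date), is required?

Target end time in UTC: 11:47 PM + 3:30 = 3:17 AM on Sep 23.
Subtract 4 hours 5 minutes → start 11:12 PM UTC on Sep 22.
Muscat is UTC+4:00: 11:12 PM + 4:00 = 3:12 AM on Sep 23.

3:12 AM on Sep 23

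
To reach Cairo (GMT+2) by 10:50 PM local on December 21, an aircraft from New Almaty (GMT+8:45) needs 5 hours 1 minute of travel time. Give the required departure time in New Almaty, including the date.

12:34 AM on December 22

Target arrival in UTC: 10:50 PM − 2:00 = 8:50 PM on Dec 21.
Subtract 5 hours 1 minute → departure 3:49 PM UTC on Dec 21.
New Almaty is UTC+8:45: 3:49 PM + 8:45 = 12:34 AM on Dec 22.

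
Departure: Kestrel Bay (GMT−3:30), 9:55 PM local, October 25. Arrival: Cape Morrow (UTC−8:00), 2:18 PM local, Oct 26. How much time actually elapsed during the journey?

20 hours 53 minutes

Cape Morrow is 4:30 behind Kestrel Bay.
Clock-face elapsed time (ignoring zones) is 16 hours 23 minutes.
Actual elapsed = 16 hours 23 minutes + 4:30 = 20 hours 53 minutes.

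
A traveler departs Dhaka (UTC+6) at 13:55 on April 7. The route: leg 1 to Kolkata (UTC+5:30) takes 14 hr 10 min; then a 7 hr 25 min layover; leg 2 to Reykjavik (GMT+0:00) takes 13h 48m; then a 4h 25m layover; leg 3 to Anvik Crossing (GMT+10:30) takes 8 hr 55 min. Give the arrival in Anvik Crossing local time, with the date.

19:08 on Apr 9

Convert departure to UTC: 13:55 − 6:00 = 07:55 UTC on Apr 7.
Add 14 hours 10 minutes leg 1 → 22:05 UTC.
Add 7 hours and 25 minutes layover in Kolkata → 05:30 UTC (Apr 8).
Add 13 hours and 48 minutes leg 2 → 19:18 UTC.
Add 4 hours and 25 minutes layover in Reykjavik → 23:43 UTC.
Add 8 hours 55 minutes leg 3 → 08:38 UTC (Apr 9).
Anvik Crossing is UTC+10:30, so local arrival = 08:38 + 10:30 = 19:08 on Apr 9.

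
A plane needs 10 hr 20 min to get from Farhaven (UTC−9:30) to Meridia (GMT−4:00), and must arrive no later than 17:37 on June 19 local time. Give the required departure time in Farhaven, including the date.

01:47 on Jun 19

Target arrival in UTC: 17:37 + 4:00 = 21:37 on Jun 19.
Subtract 10 hours 20 minutes → departure 11:17 UTC on Jun 19.
Farhaven is UTC−9:30: 11:17 − 9:30 = 01:47 on Jun 19.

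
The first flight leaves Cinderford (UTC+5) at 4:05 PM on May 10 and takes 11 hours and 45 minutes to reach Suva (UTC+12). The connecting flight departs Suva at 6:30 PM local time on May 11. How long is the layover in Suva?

Convert departure to UTC: 4:05 PM − 5:00 = 11:05 AM UTC on May 10.
Add 11 hours and 45 minutes flight time → 10:50 PM UTC.
Suva is UTC+12:00, so local arrival = 10:50 PM + 12:00 = 10:50 AM on May 11.
Layover = 6:30 PM − 10:50 AM = 7 hours 40 minutes.

7 hours 40 minutes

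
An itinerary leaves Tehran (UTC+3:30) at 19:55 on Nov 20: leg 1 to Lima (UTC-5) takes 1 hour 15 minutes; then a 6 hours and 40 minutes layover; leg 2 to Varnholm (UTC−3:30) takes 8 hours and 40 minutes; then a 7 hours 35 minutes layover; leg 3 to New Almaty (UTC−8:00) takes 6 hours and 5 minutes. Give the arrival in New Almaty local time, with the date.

14:40 on November 21

Convert departure to UTC: 19:55 − 3:30 = 16:25 UTC on Nov 20.
Add 1 hour and 15 minutes leg 1 → 17:40 UTC.
Add 6 hours and 40 minutes layover in Lima → 00:20 UTC (Nov 21).
Add 8 hours and 40 minutes leg 2 → 09:00 UTC.
Add 7 hours 35 minutes layover in Varnholm → 16:35 UTC.
Add 6 hours 5 minutes leg 3 → 22:40 UTC.
New Almaty is UTC−8:00, so local arrival = 22:40 − 8:00 = 14:40 on Nov 21.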